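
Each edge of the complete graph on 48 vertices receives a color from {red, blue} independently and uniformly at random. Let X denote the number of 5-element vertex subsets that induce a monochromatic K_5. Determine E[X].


Let X = Σ_S X_S over the C(48, 5) = 1712304 subsets S of size 5, where X_S = 1 if the K_5 on S is monochromatic.
For a fixed S, the K_5 on S has C(5, 2) = 10 edges. P[all 10 edges red] = (1/2)^10, and likewise for blue, so P[monochromatic] = 2·(1/2)^10 = 2^{1 − 10} = 1/512.
Summing: E[X] = C(48, 5) · 2^{1 − 10} = 1712304 · 1/512 = 107019/32.
Numerically: E[X] ≈ 3344.344.

E[X] = C(48,5)·2^(1−C(5,2)) = 107019/32 ≈ 3344.344.


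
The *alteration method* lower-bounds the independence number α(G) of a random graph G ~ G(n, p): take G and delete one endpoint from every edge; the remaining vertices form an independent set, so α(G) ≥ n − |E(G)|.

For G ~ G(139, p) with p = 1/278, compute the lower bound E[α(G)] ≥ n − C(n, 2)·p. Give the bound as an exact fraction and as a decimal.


E[|E(G)|] = C(139, 2)·p = 9591 · (1/278) = 69/2.
E[α(G)] ≥ n − E[|E(G)|] = 139 − 69/2 = 209/2.
Numerically: ≈ 104.5000.
(This is only a lower bound; the true E[α(G)] may be larger.)

E[α(G)] ≥ 209/2 ≈ 104.5000.


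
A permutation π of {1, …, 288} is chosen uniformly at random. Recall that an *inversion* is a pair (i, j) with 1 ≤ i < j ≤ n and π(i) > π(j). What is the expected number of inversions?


Write X = Σ X_I over the C(288, 2) = 41328 pairs i < j, with X_I the indicator of one inversion.
There are 41328 indicators.
For each fixed pair i < j, the values π(i) and π(j) are two distinct elements of {1, …, 288} in uniformly random order; by symmetry P[π(i) > π(j)] = 1/2.
By linearity: E[X] = 41328 · (1/2) = C(288, 2) · (1/2) = 41328/2 = 20664 ≈ 20664.00000.

E[X] = 20664 = 20664.00000.


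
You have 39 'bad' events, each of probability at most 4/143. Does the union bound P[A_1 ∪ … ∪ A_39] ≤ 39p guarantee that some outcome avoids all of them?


Union bound: P[∪_{i=1}^{39} A_i] ≤ Σ_i P[A_i] ≤ 39·p = 39·(4/143) = 12/11.
Numerically: 12/11 ≈ 1.0909.
Is 12/11 < 1? NO.
Since the bound 12/11 is ≥ 1, the union bound is uninformative here; it does NOT by itself certify existence.

39·p = 12/11 ≈ 1.0909; existence NOT certified by the union bound.


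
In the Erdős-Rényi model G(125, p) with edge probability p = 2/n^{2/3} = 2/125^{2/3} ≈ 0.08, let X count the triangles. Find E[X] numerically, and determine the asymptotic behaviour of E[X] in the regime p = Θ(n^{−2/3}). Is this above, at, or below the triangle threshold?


Number of potential triangles: C(125, 3) = 317750.
Each occurs with probability p³ ≈ (0.08)³ ≈ 5.1200000e-04.
By linearity: E[X] = C(125, 3)·p³ ≈ 317750 · 5.1200000e-04 ≈ 162.68800.
Since α = 2/3 < 1, p = c/n^{2/3} ≫ 1/n is above the triangle threshold p ~ 1/n. Asymptotically E[X] ~ (c³/6)·n^{3(1−α)} = (2³/6)·n^{1} → ∞; triangles are abundant w.h.p.

E[X] ≈ 162.68800; in regime p = Θ(1/n^{2/3}) E[X] diverges (above the triangle threshold p ~ 1/n).


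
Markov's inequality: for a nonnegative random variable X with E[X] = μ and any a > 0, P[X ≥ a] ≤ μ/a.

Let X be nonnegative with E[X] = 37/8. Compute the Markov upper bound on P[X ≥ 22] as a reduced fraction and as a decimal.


μ = E[X] = 37/8, a = 22.
Markov: P[X ≥ 22] ≤ μ/a = (37/8)/22 = 37/176.
Numerically: ≈ 0.210227.
(Since a = 22 > μ = 4.625000, the bound 37/176 is < 1 and informative.)

P[X ≥ 22] ≤ 37/176 ≈ 0.210227.


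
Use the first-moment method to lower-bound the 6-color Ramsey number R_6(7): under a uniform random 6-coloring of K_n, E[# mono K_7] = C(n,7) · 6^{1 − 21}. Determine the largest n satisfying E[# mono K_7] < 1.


We need C(n, 7) · 6^{1 − 21} < 1, i.e. C(n, 7) < 6^{21 − 1} = 3656158440062976.
Check values of n near the boundary:
  n = 565: C(565, 7) = 3513212521235560; 3513212521235560 < 3656158440062976? YES
  n = 566: C(566, 7) = 3557206237959440; 3557206237959440 < 3656158440062976? YES
  n = 567: C(567, 7) = 3601671315933933; 3601671315933933 < 3656158440062976? YES
  n = 568: C(568, 7) = 3646611956239704; 3646611956239704 < 3656158440062976? YES
  n = 569: C(569, 7) = 3692032389858348; 3692032389858348 < 3656158440062976? NO
  n = 570: C(570, 7) = 3737936877831720; 3737936877831720 < 3656158440062976? NO
The largest n with C(n, 7) < 3656158440062976 is n = 568 (where E[X] = 16882462760369/16926659444736 ≈ 0.9973889). Hence R_6(7) > 568, i.e. R_6(7) ≥ 569.

Largest n = 568; hence R_6(7) > 568.


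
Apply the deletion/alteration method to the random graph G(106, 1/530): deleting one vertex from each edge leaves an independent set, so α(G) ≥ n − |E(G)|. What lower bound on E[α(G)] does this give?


E[|E(G)|] = C(106, 2)·p = 5565 · (1/530) = 21/2.
E[α(G)] ≥ n − E[|E(G)|] = 106 − 21/2 = 191/2.
Numerically: ≈ 95.5000.
(This is only a lower bound; the true E[α(G)] may be larger.)

E[α(G)] ≥ 191/2 ≈ 95.5000.


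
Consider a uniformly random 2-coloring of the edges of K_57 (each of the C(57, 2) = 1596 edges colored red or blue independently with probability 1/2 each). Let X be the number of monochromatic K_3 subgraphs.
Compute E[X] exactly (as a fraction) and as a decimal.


Let X = Σ_S X_S over the C(57, 3) = 29260 subsets S of size 3, where X_S = 1 if the K_3 on S is monochromatic.
For a fixed S, the K_3 on S has C(3, 2) = 3 edges. P[all 3 edges red] = (1/2)^3, and likewise for blue, so P[monochromatic] = 2·(1/2)^3 = 2^{1 − 3} = 1/4.
By linearity of expectation: E[X] = C(57, 3) · 2^{1 − 3} = 29260 · 1/4 = 7315.
Numerically: E[X] ≈ 7315.0000.

E[X] = C(57,3)·2^(1−C(3,2)) = 7315 ≈ 7315.0000.


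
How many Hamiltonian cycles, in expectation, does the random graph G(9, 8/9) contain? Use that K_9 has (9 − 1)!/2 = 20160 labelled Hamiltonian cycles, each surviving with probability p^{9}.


K_9 has (9 − 1)!/2 = 20160 labelled Hamiltonian cycles.
For each such Hamiltonian cycle H, let X_H = 1 if all 9 edges of H are present in G. Then P[X_H = 1] = p^{9} = (8/9)^{9} = 134217728/387420489.
By linearity of expectation: E[X] = Σ_H E[X_H] = 20160 · p^{9} = 20160 · 134217728/387420489 = 300647710720/43046721.
Numerically: E[X] ≈ 6.98e+03.

E[X] = 20160 · (8/9)^{9} = 300647710720/43046721 ≈ 6.98e+03.


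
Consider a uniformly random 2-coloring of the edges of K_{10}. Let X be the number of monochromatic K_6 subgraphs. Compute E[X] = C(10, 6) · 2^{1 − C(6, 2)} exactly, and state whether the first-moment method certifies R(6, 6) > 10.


E[X] = C(10, 6) · 2^{1 − 15} = 210 · 2^{−14} = 210/16384.
As a reduced fraction: E[X] = 105/8192 ≈ 0.012817.
Is E[X] < 1? YES.
Since E[X] < 1, there exists a 2-coloring of K_{10} with no monochromatic K_6; hence R(6, 6) > 10.

E[X] = 105/8192 ≈ 0.012817; E[X] < 1, so R(6, 6) > 10.


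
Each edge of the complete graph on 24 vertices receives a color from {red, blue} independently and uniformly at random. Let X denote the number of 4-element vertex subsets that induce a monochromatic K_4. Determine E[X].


Let X = Σ_S X_S over the C(24, 4) = 10626 subsets S of size 4, where X_S = 1 if the K_4 on S is monochromatic.
For a fixed S, the K_4 on S has C(4, 2) = 6 edges. P[all 6 edges red] = (1/2)^6, and likewise for blue, so P[monochromatic] = 2·(1/2)^6 = 2^{1 − 6} = 1/32.
By linearity of expectation: E[X] = C(24, 4) · 2^{1 − 6} = 10626 · 1/32 = 5313/16.
Numerically: E[X] ≈ 332.062500.

E[X] = C(24,4)·2^(1−C(4,2)) = 5313/16 ≈ 332.062500.


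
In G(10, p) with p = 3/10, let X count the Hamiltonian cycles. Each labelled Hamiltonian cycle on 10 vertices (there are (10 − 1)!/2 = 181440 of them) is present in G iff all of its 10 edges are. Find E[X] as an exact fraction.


K_10 has (10 − 1)!/2 = 181440 labelled Hamiltonian cycles.
For each such Hamiltonian cycle H, let X_H = 1 if all 10 edges of H are present in G. Then P[X_H = 1] = p^{10} = (3/10)^{10} = 59049/10000000000.
By linearity of expectation: E[X] = Σ_H E[X_H] = 181440 · p^{10} = 181440 · 59049/10000000000 = 33480783/31250000.
Numerically: E[X] ≈ 1.071.

E[X] = 181440 · (3/10)^{10} = 33480783/31250000 ≈ 1.071.


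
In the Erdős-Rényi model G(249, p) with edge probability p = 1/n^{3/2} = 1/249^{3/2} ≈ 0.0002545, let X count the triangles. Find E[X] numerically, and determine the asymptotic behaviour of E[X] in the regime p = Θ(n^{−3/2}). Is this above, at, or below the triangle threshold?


Number of potential triangles: C(249, 3) = 2542124.
Each occurs with probability p³ ≈ (0.0002545)³ ≈ 1.648553e-11.
By linearity: E[X] = C(249, 3)·p³ ≈ 2542124 · 1.648553e-11 ≈ 0.0000.
Since α = 3/2 > 1, p = c/n^{3/2} = o(1/n) is below the triangle threshold p ~ 1/n. Asymptotically E[X] ~ (c³/6)·n^{3(1−α)} = (1³/6)·n^{-1.5} → 0, so by Markov's inequality G has no triangles w.h.p.

E[X] ≈ 0.0000; in regime p = Θ(1/n^{3/2}) E[X] tends to 0 (below the triangle threshold p ~ 1/n).


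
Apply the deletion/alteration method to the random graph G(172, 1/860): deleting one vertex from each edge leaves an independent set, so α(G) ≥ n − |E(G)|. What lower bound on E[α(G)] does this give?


E[|E(G)|] = C(172, 2)·p = 14706 · (1/860) = 171/10.
E[α(G)] ≥ n − E[|E(G)|] = 172 − 171/10 = 1549/10.
Numerically: ≈ 154.9000.
(This is only a lower bound; the true E[α(G)] may be larger.)

E[α(G)] ≥ 1549/10 ≈ 154.9000.


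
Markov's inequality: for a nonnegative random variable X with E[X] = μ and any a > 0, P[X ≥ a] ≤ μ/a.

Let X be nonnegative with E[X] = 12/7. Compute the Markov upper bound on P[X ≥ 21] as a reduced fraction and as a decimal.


μ = E[X] = 12/7, a = 21.
Markov: P[X ≥ 21] ≤ μ/a = (12/7)/21 = 4/49.
Numerically: ≈ 0.08163.
(Since a = 21 > μ = 1.71429, the bound 4/49 is < 1 and informative.)

P[X ≥ 21] ≤ 4/49 ≈ 0.08163.


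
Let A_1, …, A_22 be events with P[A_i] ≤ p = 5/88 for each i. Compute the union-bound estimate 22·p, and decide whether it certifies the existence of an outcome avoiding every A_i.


Union bound: P[∪_{i=1}^{22} A_i] ≤ Σ_i P[A_i] ≤ 22·p = 22·(5/88) = 5/4.
Numerically: 5/4 ≈ 1.25000.
Is 5/4 < 1? NO.
Since the bound 5/4 is ≥ 1, the union bound is uninformative here; it does NOT by itself certify existence.

22·p = 5/4 ≈ 1.25000; existence NOT certified by the union bound.


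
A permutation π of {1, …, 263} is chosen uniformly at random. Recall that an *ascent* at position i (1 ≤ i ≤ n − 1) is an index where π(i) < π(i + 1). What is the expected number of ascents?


Write X = Σ X_I over i = 1, …, 262, with X_I the indicator of one ascent.
There are 262 indicators.
For each fixed i, the pair (π(i), π(i+1)) is a uniformly random ordered pair of distinct values from {1, …, 263}; by symmetry P[π(i) < π(i+1)] = 1/2.
By linearity: E[X] = 262 · (1/2) = (263 − 1) · (1/2) = 131 ≈ 131.00000.

E[X] = 131 = 131.00000.


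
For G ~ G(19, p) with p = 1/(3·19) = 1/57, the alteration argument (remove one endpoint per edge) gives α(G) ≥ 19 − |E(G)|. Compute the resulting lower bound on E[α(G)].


E[|E(G)|] = C(19, 2)·p = 171 · (1/57) = 3.
E[α(G)] ≥ n − E[|E(G)|] = 19 − 3 = 16.
Numerically: ≈ 16.000000.
(This is only a lower bound; the true E[α(G)] may be larger.)

E[α(G)] ≥ 16 ≈ 16.000000.


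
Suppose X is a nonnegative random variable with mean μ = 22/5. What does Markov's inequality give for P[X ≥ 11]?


μ = E[X] = 22/5, a = 11.
Markov: P[X ≥ 11] ≤ μ/a = (22/5)/11 = 2/5.
Numerically: ≈ 0.400000.
(Since a = 11 > μ = 4.400000, the bound 2/5 is < 1 and informative.)

P[X ≥ 11] ≤ 2/5 ≈ 0.400000.


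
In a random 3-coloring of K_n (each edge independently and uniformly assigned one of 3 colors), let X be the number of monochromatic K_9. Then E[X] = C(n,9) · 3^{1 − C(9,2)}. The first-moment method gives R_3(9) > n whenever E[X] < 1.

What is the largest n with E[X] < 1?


We need C(n, 9) · 3^{1 − 36} < 1, i.e. C(n, 9) < 3^{36 − 1} = 50031545098999707.
Check values of n near the boundary:
  n = 296: C(296, 9) = 42513789098994080; 42513789098994080 < 50031545098999707? YES
  n = 297: C(297, 9) = 43842345008337645; 43842345008337645 < 50031545098999707? YES
  n = 298: C(298, 9) = 45207677551849890; 45207677551849890 < 50031545098999707? YES
  n = 299: C(299, 9) = 46610674441390059; 46610674441390059 < 50031545098999707? YES
  n = 300: C(300, 9) = 48052241692154700; 48052241692154700 < 50031545098999707? YES
  n = 301: C(301, 9) = 49533303936090975; 49533303936090975 < 50031545098999707? YES
  n = 302: C(302, 9) = 51054804739588650; 51054804739588650 < 50031545098999707? NO
  n = 303: C(303, 9) = 52617706925494425; 52617706925494425 < 50031545098999707? NO
The largest n with C(n, 9) < 50031545098999707 is n = 301 (where E[X] = 16511101312030325/16677181699666569 ≈ 0.990041). Hence R_3(9) > 301, i.e. R_3(9) ≥ 302.

Largest n = 301; hence R_3(9) > 301.


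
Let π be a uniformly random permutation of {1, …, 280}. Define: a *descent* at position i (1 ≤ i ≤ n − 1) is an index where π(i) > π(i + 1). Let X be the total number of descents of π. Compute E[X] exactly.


Write X = Σ X_I over i = 1, …, 279, with X_I the indicator of one descent.
There are 279 indicators.
For each fixed i, the pair (π(i), π(i+1)) is a uniformly random ordered pair of distinct values from {1, …, 280}; by symmetry P[π(i) > π(i+1)] = 1/2.
By linearity: E[X] = 279 · (1/2) = (280 − 1) · (1/2) = 279/2 ≈ 139.500000.

E[X] = 279/2 = 139.500000.


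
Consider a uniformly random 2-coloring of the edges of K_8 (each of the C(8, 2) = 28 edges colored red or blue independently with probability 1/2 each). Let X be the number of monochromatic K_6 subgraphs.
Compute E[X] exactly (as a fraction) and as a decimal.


Let X = Σ_S X_S over the C(8, 6) = 28 subsets S of size 6, where X_S = 1 if the K_6 on S is monochromatic.
For a fixed S, the K_6 on S has C(6, 2) = 15 edges. P[all 15 edges red] = (1/2)^15, and likewise for blue, so P[monochromatic] = 2·(1/2)^15 = 2^{1 − 15} = 1/16384.
Summing: E[X] = C(8, 6) · 2^{1 − 15} = 28 · 1/16384 = 7/4096.
Numerically: E[X] ≈ 0.002.

E[X] = C(8,6)·2^(1−C(6,2)) = 7/4096 ≈ 0.002.


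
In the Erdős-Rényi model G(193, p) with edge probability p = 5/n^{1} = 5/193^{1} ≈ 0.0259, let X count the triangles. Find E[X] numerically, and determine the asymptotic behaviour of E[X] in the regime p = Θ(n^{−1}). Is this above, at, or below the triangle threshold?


Number of potential triangles: C(193, 3) = 1179616.
Each occurs with probability p³ ≈ (0.0259)³ ≈ 1.73875e-05.
By linearity: E[X] = C(193, 3)·p³ ≈ 1179616 · 1.73875e-05 ≈ 20.511.
Here α = 1, so p = 5/n is exactly at the triangle threshold p ~ 1/n. Asymptotically E[X] → c³/6 = 5³/6 = 125/6 ≈ 20.833, a bounded constant. In this regime the triangle count is asymptotically Poisson(c³/6).

E[X] ≈ 20.511; in regime p = Θ(1/n^{1}) E[X] stays bounded (at the triangle threshold p ~ 1/n).


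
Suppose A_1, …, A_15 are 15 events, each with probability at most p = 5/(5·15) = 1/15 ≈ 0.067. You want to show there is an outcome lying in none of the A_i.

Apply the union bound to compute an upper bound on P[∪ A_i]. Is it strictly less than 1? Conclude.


Union bound: P[∪_{i=1}^{15} A_i] ≤ Σ_i P[A_i] ≤ 15·p = 15·(1/15) = 1.
Numerically: 1 ≈ 1.000.
Is 1 < 1? NO.
Since the bound 1 is ≥ 1, the union bound is uninformative here; it does NOT by itself certify existence.

15·p = 1 ≈ 1.000; existence NOT certified by the union bound.


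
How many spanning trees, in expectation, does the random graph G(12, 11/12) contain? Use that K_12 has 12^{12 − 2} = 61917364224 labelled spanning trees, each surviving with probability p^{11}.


K_12 has 12^{12 − 2} = 61917364224 labelled spanning trees.
For each such spanning tree H, let X_H = 1 if all 11 edges of H are present in G. Then P[X_H = 1] = p^{11} = (11/12)^{11} = 285311670611/743008370688.
By linearity: E[X] = Σ_H E[X_H] = 61917364224 · p^{11} = 61917364224 · 285311670611/743008370688 = 285311670611/12.
Numerically: E[X] ≈ 2.3776e+10.

E[X] = 61917364224 · (11/12)^{11} = 285311670611/12 ≈ 2.3776e+10.


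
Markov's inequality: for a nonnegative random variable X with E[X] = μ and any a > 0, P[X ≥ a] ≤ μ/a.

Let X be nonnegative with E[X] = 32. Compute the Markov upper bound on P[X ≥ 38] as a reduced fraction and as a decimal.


μ = E[X] = 32, a = 38.
Markov: P[X ≥ 38] ≤ μ/a = (32)/38 = 16/19.
Numerically: ≈ 0.842105.
(Since a = 38 > μ = 32.000000, the bound 16/19 is < 1 and informative.)

P[X ≥ 38] ≤ 16/19 ≈ 0.842105.


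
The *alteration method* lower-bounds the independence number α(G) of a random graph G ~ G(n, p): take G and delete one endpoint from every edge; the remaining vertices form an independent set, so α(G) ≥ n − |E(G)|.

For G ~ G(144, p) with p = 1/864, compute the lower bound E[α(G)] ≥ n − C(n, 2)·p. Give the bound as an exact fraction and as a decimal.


E[|E(G)|] = C(144, 2)·p = 10296 · (1/864) = 143/12.
E[α(G)] ≥ n − E[|E(G)|] = 144 − 143/12 = 1585/12.
Numerically: ≈ 132.08333.
(This is only a lower bound; the true E[α(G)] may be larger.)

E[α(G)] ≥ 1585/12 ≈ 132.08333.


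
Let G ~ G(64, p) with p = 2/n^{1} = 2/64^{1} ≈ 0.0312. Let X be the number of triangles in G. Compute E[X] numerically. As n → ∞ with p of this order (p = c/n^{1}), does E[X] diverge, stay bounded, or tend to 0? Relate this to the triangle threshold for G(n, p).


Number of potential triangles: C(64, 3) = 41664.
Each occurs with probability p³ ≈ (0.0312)³ ≈ 3.05176e-05.
By linearity: E[X] = C(64, 3)·p³ ≈ 41664 · 3.05176e-05 ≈ 1.271.
Here α = 1, so p = 2/n is exactly at the triangle threshold p ~ 1/n. Asymptotically E[X] → c³/6 = 2³/6 = 4/3 ≈ 1.333, a bounded constant. In this regime the triangle count is asymptotically Poisson(c³/6).

E[X] ≈ 1.271; in regime p = Θ(1/n^{1}) E[X] stays bounded (at the triangle threshold p ~ 1/n).


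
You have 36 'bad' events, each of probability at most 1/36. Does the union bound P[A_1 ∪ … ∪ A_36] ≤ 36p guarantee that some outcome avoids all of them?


Union bound: P[∪_{i=1}^{36} A_i] ≤ Σ_i P[A_i] ≤ 36·p = 36·(1/36) = 1.
Numerically: 1 ≈ 1.0000000.
Is 1 < 1? NO.
Since the bound 1 is ≥ 1, the union bound is uninformative here; it does NOT by itself certify existence.

36·p = 1 ≈ 1.0000000; existence NOT certified by the union bound.


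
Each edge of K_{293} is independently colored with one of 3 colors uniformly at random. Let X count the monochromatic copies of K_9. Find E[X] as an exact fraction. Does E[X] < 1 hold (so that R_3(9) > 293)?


E[X] = C(293, 9) · 3^{1 − 36} = 38740172144007620 · 3^{−35} = 38740172144007620/50031545098999707.
As a reduced fraction: E[X] = 38740172144007620/50031545098999707 ≈ 0.7743149.
Is E[X] < 1? YES.
Since E[X] < 1, there exists a 3-coloring of K_{293} with no monochromatic K_9; hence R_3(9) > 293.

E[X] = 38740172144007620/50031545098999707 ≈ 0.7743149; E[X] < 1, so R_3(9) > 293.


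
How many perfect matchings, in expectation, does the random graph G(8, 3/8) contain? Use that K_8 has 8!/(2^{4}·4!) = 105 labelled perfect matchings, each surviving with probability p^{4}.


K_8 has 8!/(2^{4}·4!) = 105 labelled perfect matchings.
For each such perfect matching H, let X_H = 1 if all 4 edges of H are present in G. Then P[X_H = 1] = p^{4} = (3/8)^{4} = 81/4096.
Summing the indicators: E[X] = Σ_H E[X_H] = 105 · p^{4} = 105 · 81/4096 = 8505/4096.
Numerically: E[X] ≈ 2.08.

E[X] = 105 · (3/8)^{4} = 8505/4096 ≈ 2.08.


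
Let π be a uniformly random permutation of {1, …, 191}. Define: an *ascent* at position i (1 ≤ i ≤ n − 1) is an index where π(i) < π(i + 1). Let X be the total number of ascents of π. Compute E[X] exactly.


Write X = Σ X_I over i = 1, …, 190, with X_I the indicator of one ascent.
There are 190 indicators.
For each fixed i, the pair (π(i), π(i+1)) is a uniformly random ordered pair of distinct values from {1, …, 191}; by symmetry P[π(i) < π(i+1)] = 1/2.
By linearity: E[X] = 190 · (1/2) = (191 − 1) · (1/2) = 95 ≈ 95.00000.

E[X] = 95 = 95.00000.


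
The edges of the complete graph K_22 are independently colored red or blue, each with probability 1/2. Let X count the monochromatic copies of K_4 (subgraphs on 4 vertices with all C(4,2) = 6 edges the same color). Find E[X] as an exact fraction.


Let X = Σ_S X_S over the C(22, 4) = 7315 subsets S of size 4, where X_S = 1 if the K_4 on S is monochromatic.
For a fixed S, the K_4 on S has C(4, 2) = 6 edges. P[all 6 edges red] = (1/2)^6, and likewise for blue, so P[monochromatic] = 2·(1/2)^6 = 2^{1 − 6} = 1/32.
By linearity of expectation: E[X] = C(22, 4) · 2^{1 − 6} = 7315 · 1/32 = 7315/32.
Numerically: E[X] ≈ 228.5938.

E[X] = C(22,4)·2^(1−C(4,2)) = 7315/32 ≈ 228.5938.


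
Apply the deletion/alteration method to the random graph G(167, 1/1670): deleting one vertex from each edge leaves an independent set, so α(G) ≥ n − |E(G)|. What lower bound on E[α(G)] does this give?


E[|E(G)|] = C(167, 2)·p = 13861 · (1/1670) = 83/10.
E[α(G)] ≥ n − E[|E(G)|] = 167 − 83/10 = 1587/10.
Numerically: ≈ 158.70000.
(This is only a lower bound; the true E[α(G)] may be larger.)

E[α(G)] ≥ 1587/10 ≈ 158.70000.


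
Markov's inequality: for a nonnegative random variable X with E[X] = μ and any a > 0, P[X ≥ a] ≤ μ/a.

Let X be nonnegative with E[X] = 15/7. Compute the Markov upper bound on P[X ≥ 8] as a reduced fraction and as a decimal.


μ = E[X] = 15/7, a = 8.
Markov: P[X ≥ 8] ≤ μ/a = (15/7)/8 = 15/56.
Numerically: ≈ 0.268.
(Since a = 8 > μ = 2.143, the bound 15/56 is < 1 and informative.)

P[X ≥ 8] ≤ 15/56 ≈ 0.268.


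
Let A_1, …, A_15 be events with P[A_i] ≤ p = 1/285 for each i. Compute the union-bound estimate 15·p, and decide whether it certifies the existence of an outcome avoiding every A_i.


Union bound: P[∪_{i=1}^{15} A_i] ≤ Σ_i P[A_i] ≤ 15·p = 15·(1/285) = 1/19.
Numerically: 1/19 ≈ 0.052632.
Is 1/19 < 1? YES.
Since P[∪ A_i] ≤ 1/19 < 1, the complement has P[∩ A_i^c] ≥ 1 − 1/19 = 18/19 > 0, so some outcome avoids every A_i.

15·p = 1/19 ≈ 0.052632; existence CERTIFIED by the union bound.


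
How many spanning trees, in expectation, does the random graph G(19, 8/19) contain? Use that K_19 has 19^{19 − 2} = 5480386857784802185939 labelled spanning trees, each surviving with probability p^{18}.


K_19 has 19^{19 − 2} = 5480386857784802185939 labelled spanning trees.
For each such spanning tree H, let X_H = 1 if all 18 edges of H are present in G. Then P[X_H = 1] = p^{18} = (8/19)^{18} = 18014398509481984/104127350297911241532841.
By linearity: E[X] = Σ_H E[X_H] = 5480386857784802185939 · p^{18} = 5480386857784802185939 · 18014398509481984/104127350297911241532841 = 18014398509481984/19.
Numerically: E[X] ≈ 9.4813e+14.

E[X] = 5480386857784802185939 · (8/19)^{18} = 18014398509481984/19 ≈ 9.4813e+14.


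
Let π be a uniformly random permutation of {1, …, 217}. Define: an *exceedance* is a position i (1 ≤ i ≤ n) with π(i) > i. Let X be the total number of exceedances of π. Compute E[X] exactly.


Write X = Σ_{i=1}^{217} X_i, where X_i = 1_{π(i) > i}.
For each fixed i, π(i) is uniform over {1, …, 217} (marginal of a uniform permutation), so P[π(i) > i] = (n − i)/n. Summing: Σ_{i=1}^{217} (n − i)/n = (0 + 1 + … + 216)/217 = 217(217 − 1)/(2·217) = (217 − 1)/2.
Hence E[X] = Σ_{i=1}^{217} (217 − i)/217 = 108 ≈ 108.0000.

E[X] = 108 = 108.0000.


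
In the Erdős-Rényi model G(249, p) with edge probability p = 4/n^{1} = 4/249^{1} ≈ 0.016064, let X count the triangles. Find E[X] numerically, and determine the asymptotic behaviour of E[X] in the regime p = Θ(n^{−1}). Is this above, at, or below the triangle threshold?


Number of potential triangles: C(249, 3) = 2542124.
Each occurs with probability p³ ≈ (0.016064)³ ≈ 4.1455479e-06.
By linearity: E[X] = C(249, 3)·p³ ≈ 2542124 · 4.1455479e-06 ≈ 10.53850.
Here α = 1, so p = 4/n is exactly at the triangle threshold p ~ 1/n. Asymptotically E[X] → c³/6 = 4³/6 = 32/3 ≈ 10.66667, a bounded constant. In this regime the triangle count is asymptotically Poisson(c³/6).

E[X] ≈ 10.53850; in regime p = Θ(1/n^{1}) E[X] stays bounded (at the triangle threshold p ~ 1/n).


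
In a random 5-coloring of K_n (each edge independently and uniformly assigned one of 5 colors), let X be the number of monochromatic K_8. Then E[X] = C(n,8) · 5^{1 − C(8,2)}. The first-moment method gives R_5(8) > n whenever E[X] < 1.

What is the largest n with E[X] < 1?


We need C(n, 8) · 5^{1 − 28} < 1, i.e. C(n, 8) < 5^{28 − 1} = 7450580596923828125.
Check values of n near the boundary:
  n = 859: C(859, 8) = 7115855595170747139; 7115855595170747139 < 7450580596923828125? YES
  n = 860: C(860, 8) = 7182671140665308145; 7182671140665308145 < 7450580596923828125? YES
  n = 861: C(861, 8) = 7250034996615275865; 7250034996615275865 < 7450580596923828125? YES
  n = 862: C(862, 8) = 7317951015318931845; 7317951015318931845 < 7450580596923828125? YES
  n = 863: C(863, 8) = 7386423071602617757; 7386423071602617757 < 7450580596923828125? YES
  n = 864: C(864, 8) = 7455455062926006708; 7455455062926006708 < 7450580596923828125? NO
  n = 865: C(865, 8) = 7525050909487743060; 7525050909487743060 < 7450580596923828125? NO
The largest n with C(n, 8) < 7450580596923828125 is n = 863 (where E[X] = 7386423071602617757/7450580596923828125 ≈ 0.991). Hence R_5(8) > 863, i.e. R_5(8) ≥ 864.

Largest n = 863; hence R_5(8) > 863.


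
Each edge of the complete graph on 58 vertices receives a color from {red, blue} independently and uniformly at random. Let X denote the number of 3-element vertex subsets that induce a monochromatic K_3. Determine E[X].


Let X = Σ_S X_S over the C(58, 3) = 30856 subsets S of size 3, where X_S = 1 if the K_3 on S is monochromatic.
For a fixed S, the K_3 on S has C(3, 2) = 3 edges. P[all 3 edges red] = (1/2)^3, and likewise for blue, so P[monochromatic] = 2·(1/2)^3 = 2^{1 − 3} = 1/4.
By linearity: E[X] = C(58, 3) · 2^{1 − 3} = 30856 · 1/4 = 7714.
Numerically: E[X] ≈ 7714.00000.

E[X] = C(58,3)·2^(1−C(3,2)) = 7714 ≈ 7714.00000.


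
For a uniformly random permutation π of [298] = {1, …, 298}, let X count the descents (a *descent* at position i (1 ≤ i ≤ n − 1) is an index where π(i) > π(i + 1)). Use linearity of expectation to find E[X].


Write X = Σ X_I over i = 1, …, 297, with X_I the indicator of one descent.
There are 297 indicators.
For each fixed i, the pair (π(i), π(i+1)) is a uniformly random ordered pair of distinct values from {1, …, 298}; by symmetry P[π(i) > π(i+1)] = 1/2.
By linearity: E[X] = 297 · (1/2) = (298 − 1) · (1/2) = 297/2 ≈ 148.50000.

E[X] = 297/2 = 148.50000.


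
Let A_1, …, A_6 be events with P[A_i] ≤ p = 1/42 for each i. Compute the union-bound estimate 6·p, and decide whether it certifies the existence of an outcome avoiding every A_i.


Union bound: P[∪_{i=1}^{6} A_i] ≤ Σ_i P[A_i] ≤ 6·p = 6·(1/42) = 1/7.
Numerically: 1/7 ≈ 0.1429.
Is 1/7 < 1? YES.
Since P[∪ A_i] ≤ 1/7 < 1, the complement has P[∩ A_i^c] ≥ 1 − 1/7 = 6/7 > 0, so some outcome avoids every A_i.

6·p = 1/7 ≈ 0.1429; existence CERTIFIED by the union bound.


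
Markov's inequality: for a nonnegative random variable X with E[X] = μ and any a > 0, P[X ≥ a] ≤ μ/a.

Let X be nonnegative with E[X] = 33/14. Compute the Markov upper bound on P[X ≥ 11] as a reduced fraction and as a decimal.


μ = E[X] = 33/14, a = 11.
Markov: P[X ≥ 11] ≤ μ/a = (33/14)/11 = 3/14.
Numerically: ≈ 0.214.
(Since a = 11 > μ = 2.357, the bound 3/14 is < 1 and informative.)

P[X ≥ 11] ≤ 3/14 ≈ 0.214.


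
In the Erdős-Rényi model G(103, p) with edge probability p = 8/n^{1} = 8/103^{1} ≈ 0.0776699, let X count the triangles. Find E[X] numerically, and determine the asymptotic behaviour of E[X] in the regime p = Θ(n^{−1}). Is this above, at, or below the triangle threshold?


Number of potential triangles: C(103, 3) = 176851.
Each occurs with probability p³ ≈ (0.0776699)³ ≈ 4.68552530e-04.
By linearity: E[X] = C(103, 3)·p³ ≈ 176851 · 4.68552530e-04 ≈ 82.863983.
Here α = 1, so p = 8/n is exactly at the triangle threshold p ~ 1/n. Asymptotically E[X] → c³/6 = 8³/6 = 256/3 ≈ 85.333333, a bounded constant. In this regime the triangle count is asymptotically Poisson(c³/6).

E[X] ≈ 82.863983; in regime p = Θ(1/n^{1}) E[X] stays bounded (at the triangle threshold p ~ 1/n).


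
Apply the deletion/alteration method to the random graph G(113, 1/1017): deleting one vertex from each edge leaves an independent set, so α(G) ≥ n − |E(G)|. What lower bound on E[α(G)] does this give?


E[|E(G)|] = C(113, 2)·p = 6328 · (1/1017) = 56/9.
E[α(G)] ≥ n − E[|E(G)|] = 113 − 56/9 = 961/9.
Numerically: ≈ 106.777778.
(This is only a lower bound; the true E[α(G)] may be larger.)

E[α(G)] ≥ 961/9 ≈ 106.777778.


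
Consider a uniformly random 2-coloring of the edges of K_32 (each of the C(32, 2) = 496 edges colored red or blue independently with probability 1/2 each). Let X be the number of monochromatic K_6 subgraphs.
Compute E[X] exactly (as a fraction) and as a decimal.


Let X = Σ_S X_S over the C(32, 6) = 906192 subsets S of size 6, where X_S = 1 if the K_6 on S is monochromatic.
For a fixed S, the K_6 on S has C(6, 2) = 15 edges. P[all 15 edges red] = (1/2)^15, and likewise for blue, so P[monochromatic] = 2·(1/2)^15 = 2^{1 − 15} = 1/16384.
By linearity: E[X] = C(32, 6) · 2^{1 − 15} = 906192 · 1/16384 = 56637/1024.
Numerically: E[X] ≈ 55.30957.

E[X] = C(32,6)·2^(1−C(6,2)) = 56637/1024 ≈ 55.30957.


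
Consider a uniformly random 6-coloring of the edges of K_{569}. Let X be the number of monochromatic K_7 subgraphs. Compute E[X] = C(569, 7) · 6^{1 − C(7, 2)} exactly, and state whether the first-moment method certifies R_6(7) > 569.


E[X] = C(569, 7) · 6^{1 − 21} = 3692032389858348 · 6^{−20} = 3692032389858348/3656158440062976.
As a reduced fraction: E[X] = 34185485091281/33853318889472 ≈ 1.009812.
Is E[X] < 1? NO.
Since E[X] ≥ 1, the first-moment bound is inconclusive at n = 569; it does NOT by itself certify R_6(7) > 569.

E[X] = 34185485091281/33853318889472 ≈ 1.009812; E[X] ≥ 1; first-moment method inconclusive here.


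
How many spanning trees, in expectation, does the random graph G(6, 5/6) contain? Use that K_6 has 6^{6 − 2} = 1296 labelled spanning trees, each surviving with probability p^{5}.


K_6 has 6^{6 − 2} = 1296 labelled spanning trees.
For each such spanning tree H, let X_H = 1 if all 5 edges of H are present in G. Then P[X_H = 1] = p^{5} = (5/6)^{5} = 3125/7776.
By linearity of expectation: E[X] = Σ_H E[X_H] = 1296 · p^{5} = 1296 · 3125/7776 = 3125/6.
Numerically: E[X] ≈ 520.833.

E[X] = 1296 · (5/6)^{5} = 3125/6 ≈ 520.833.


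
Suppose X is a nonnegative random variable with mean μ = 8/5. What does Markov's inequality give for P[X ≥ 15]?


μ = E[X] = 8/5, a = 15.
Markov: P[X ≥ 15] ≤ μ/a = (8/5)/15 = 8/75.
Numerically: ≈ 0.106667.
(Since a = 15 > μ = 1.600000, the bound 8/75 is < 1 and informative.)

P[X ≥ 15] ≤ 8/75 ≈ 0.106667.


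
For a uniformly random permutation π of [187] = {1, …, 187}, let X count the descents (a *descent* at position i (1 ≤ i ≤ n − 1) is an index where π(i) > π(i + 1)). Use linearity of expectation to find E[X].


Write X = Σ X_I over i = 1, …, 186, with X_I the indicator of one descent.
There are 186 indicators.
For each fixed i, the pair (π(i), π(i+1)) is a uniformly random ordered pair of distinct values from {1, …, 187}; by symmetry P[π(i) > π(i+1)] = 1/2.
By linearity: E[X] = 186 · (1/2) = (187 − 1) · (1/2) = 93 ≈ 93.000000.

E[X] = 93 = 93.000000.


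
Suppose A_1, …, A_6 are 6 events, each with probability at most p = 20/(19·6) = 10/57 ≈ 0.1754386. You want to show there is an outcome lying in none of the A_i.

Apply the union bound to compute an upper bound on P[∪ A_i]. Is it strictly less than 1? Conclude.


Union bound: P[∪_{i=1}^{6} A_i] ≤ Σ_i P[A_i] ≤ 6·p = 6·(10/57) = 20/19.
Numerically: 20/19 ≈ 1.0526316.
Is 20/19 < 1? NO.
Since the bound 20/19 is ≥ 1, the union bound is uninformative here; it does NOT by itself certify existence.

6·p = 20/19 ≈ 1.0526316; existence NOT certified by the union bound.


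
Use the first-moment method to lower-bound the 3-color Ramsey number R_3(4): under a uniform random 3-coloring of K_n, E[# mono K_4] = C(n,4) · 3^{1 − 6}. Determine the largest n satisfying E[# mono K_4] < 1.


We need C(n, 4) · 3^{1 − 6} < 1, i.e. C(n, 4) < 3^{6 − 1} = 243.
Check values of n near the boundary:
  n = 6: C(6, 4) = 15; 15 < 243? YES
  n = 7: C(7, 4) = 35; 35 < 243? YES
  n = 8: C(8, 4) = 70; 70 < 243? YES
  n = 9: C(9, 4) = 126; 126 < 243? YES
  n = 10: C(10, 4) = 210; 210 < 243? YES
  n = 11: C(11, 4) = 330; 330 < 243? NO
  n = 12: C(12, 4) = 495; 495 < 243? NO
The largest n with C(n, 4) < 243 is n = 10 (where E[X] = 70/81 ≈ 0.864198). Hence R_3(4) > 10, i.e. R_3(4) ≥ 11.

Largest n = 10; hence R_3(4) > 10.


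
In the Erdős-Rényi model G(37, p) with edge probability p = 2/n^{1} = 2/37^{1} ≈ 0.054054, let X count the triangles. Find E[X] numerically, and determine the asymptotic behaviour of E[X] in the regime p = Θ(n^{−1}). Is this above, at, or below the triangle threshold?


Number of potential triangles: C(37, 3) = 7770.
Each occurs with probability p³ ≈ (0.054054)³ ≈ 1.5793734e-04.
By linearity: E[X] = C(37, 3)·p³ ≈ 7770 · 1.5793734e-04 ≈ 1.22717.
Here α = 1, so p = 2/n is exactly at the triangle threshold p ~ 1/n. Asymptotically E[X] → c³/6 = 2³/6 = 4/3 ≈ 1.33333, a bounded constant. In this regime the triangle count is asymptotically Poisson(c³/6).

E[X] ≈ 1.22717; in regime p = Θ(1/n^{1}) E[X] stays bounded (at the triangle threshold p ~ 1/n).


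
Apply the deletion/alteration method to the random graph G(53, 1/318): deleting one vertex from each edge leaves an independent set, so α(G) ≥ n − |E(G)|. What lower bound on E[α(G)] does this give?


E[|E(G)|] = C(53, 2)·p = 1378 · (1/318) = 13/3.
E[α(G)] ≥ n − E[|E(G)|] = 53 − 13/3 = 146/3.
Numerically: ≈ 48.6667.
(This is only a lower bound; the true E[α(G)] may be larger.)

E[α(G)] ≥ 146/3 ≈ 48.6667.


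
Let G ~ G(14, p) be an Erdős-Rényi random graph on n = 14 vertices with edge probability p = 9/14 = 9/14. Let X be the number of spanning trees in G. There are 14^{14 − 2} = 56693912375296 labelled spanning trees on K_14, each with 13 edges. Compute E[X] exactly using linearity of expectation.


K_14 has 14^{14 − 2} = 56693912375296 labelled spanning trees.
For each such spanning tree H, let X_H = 1 if all 13 edges of H are present in G. Then P[X_H = 1] = p^{13} = (9/14)^{13} = 2541865828329/793714773254144.
By linearity: E[X] = Σ_H E[X_H] = 56693912375296 · p^{13} = 56693912375296 · 2541865828329/793714773254144 = 2541865828329/14.
Numerically: E[X] ≈ 1.8156e+11.

E[X] = 56693912375296 · (9/14)^{13} = 2541865828329/14 ≈ 1.8156e+11.


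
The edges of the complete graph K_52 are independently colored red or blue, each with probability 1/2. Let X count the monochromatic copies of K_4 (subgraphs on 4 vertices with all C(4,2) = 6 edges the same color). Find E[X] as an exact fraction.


Let X = Σ_S X_S over the C(52, 4) = 270725 subsets S of size 4, where X_S = 1 if the K_4 on S is monochromatic.
For a fixed S, the K_4 on S has C(4, 2) = 6 edges. P[all 6 edges red] = (1/2)^6, and likewise for blue, so P[monochromatic] = 2·(1/2)^6 = 2^{1 − 6} = 1/32.
Summing: E[X] = C(52, 4) · 2^{1 − 6} = 270725 · 1/32 = 270725/32.
Numerically: E[X] ≈ 8460.156.

E[X] = C(52,4)·2^(1−C(4,2)) = 270725/32 ≈ 8460.156.


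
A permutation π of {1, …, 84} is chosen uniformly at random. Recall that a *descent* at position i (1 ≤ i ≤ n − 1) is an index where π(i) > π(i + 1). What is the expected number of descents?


Write X = Σ X_I over i = 1, …, 83, with X_I the indicator of one descent.
There are 83 indicators.
For each fixed i, the pair (π(i), π(i+1)) is a uniformly random ordered pair of distinct values from {1, …, 84}; by symmetry P[π(i) > π(i+1)] = 1/2.
By linearity: E[X] = 83 · (1/2) = (84 − 1) · (1/2) = 83/2 ≈ 41.500000.

E[X] = 83/2 = 41.500000.


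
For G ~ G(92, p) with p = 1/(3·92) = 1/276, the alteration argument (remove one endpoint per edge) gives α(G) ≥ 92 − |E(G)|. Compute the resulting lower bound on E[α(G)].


E[|E(G)|] = C(92, 2)·p = 4186 · (1/276) = 91/6.
E[α(G)] ≥ n − E[|E(G)|] = 92 − 91/6 = 461/6.
Numerically: ≈ 76.833.
(This is only a lower bound; the true E[α(G)] may be larger.)

E[α(G)] ≥ 461/6 ≈ 76.833.


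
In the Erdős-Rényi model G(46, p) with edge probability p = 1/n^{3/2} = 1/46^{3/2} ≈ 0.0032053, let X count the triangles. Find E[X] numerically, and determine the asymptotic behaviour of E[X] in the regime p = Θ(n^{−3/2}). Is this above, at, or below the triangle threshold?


Number of potential triangles: C(46, 3) = 15180.
Each occurs with probability p³ ≈ (0.0032053)³ ≈ 3.2929850e-08.
By linearity: E[X] = C(46, 3)·p³ ≈ 15180 · 3.2929850e-08 ≈ 0.00050.
Since α = 3/2 > 1, p = c/n^{3/2} = o(1/n) is below the triangle threshold p ~ 1/n. Asymptotically E[X] ~ (c³/6)·n^{3(1−α)} = (1³/6)·n^{-1.5} → 0, so by Markov's inequality G has no triangles w.h.p.

E[X] ≈ 0.00050; in regime p = Θ(1/n^{3/2}) E[X] tends to 0 (below the triangle threshold p ~ 1/n).


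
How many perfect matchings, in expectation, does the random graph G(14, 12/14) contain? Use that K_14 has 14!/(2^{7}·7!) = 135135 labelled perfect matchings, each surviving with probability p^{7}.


K_14 has 14!/(2^{7}·7!) = 135135 labelled perfect matchings.
For each such perfect matching H, let X_H = 1 if all 7 edges of H are present in G. Then P[X_H = 1] = p^{7} = (6/7)^{7} = 279936/823543.
By linearity: E[X] = Σ_H E[X_H] = 135135 · p^{7} = 135135 · 279936/823543 = 5404164480/117649.
Numerically: E[X] ≈ 4.59e+04.

E[X] = 135135 · (6/7)^{7} = 5404164480/117649 ≈ 4.59e+04.


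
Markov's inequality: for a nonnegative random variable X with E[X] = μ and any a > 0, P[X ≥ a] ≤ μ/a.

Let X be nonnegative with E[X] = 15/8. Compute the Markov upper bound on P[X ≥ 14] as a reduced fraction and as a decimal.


μ = E[X] = 15/8, a = 14.
Markov: P[X ≥ 14] ≤ μ/a = (15/8)/14 = 15/112.
Numerically: ≈ 0.13393.
(Since a = 14 > μ = 1.87500, the bound 15/112 is < 1 and informative.)

P[X ≥ 14] ≤ 15/112 ≈ 0.13393.


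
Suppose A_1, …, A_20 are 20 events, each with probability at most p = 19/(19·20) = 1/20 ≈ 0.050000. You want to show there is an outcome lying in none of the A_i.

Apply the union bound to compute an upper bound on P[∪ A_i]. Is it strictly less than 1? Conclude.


Union bound: P[∪_{i=1}^{20} A_i] ≤ Σ_i P[A_i] ≤ 20·p = 20·(1/20) = 1.
Numerically: 1 ≈ 1.000000.
Is 1 < 1? NO.
Since the bound 1 is ≥ 1, the union bound is uninformative here; it does NOT by itself certify existence.

20·p = 1 ≈ 1.000000; existence NOT certified by the union bound.


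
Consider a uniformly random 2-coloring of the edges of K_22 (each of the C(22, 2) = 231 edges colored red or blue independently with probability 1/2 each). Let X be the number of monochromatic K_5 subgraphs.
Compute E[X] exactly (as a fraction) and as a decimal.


Let X = Σ_S X_S over the C(22, 5) = 26334 subsets S of size 5, where X_S = 1 if the K_5 on S is monochromatic.
For a fixed S, the K_5 on S has C(5, 2) = 10 edges. P[all 10 edges red] = (1/2)^10, and likewise for blue, so P[monochromatic] = 2·(1/2)^10 = 2^{1 − 10} = 1/512.
By linearity of expectation: E[X] = C(22, 5) · 2^{1 − 10} = 26334 · 1/512 = 13167/256.
Numerically: E[X] ≈ 51.43359.

E[X] = C(22,5)·2^(1−C(5,2)) = 13167/256 ≈ 51.43359.
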